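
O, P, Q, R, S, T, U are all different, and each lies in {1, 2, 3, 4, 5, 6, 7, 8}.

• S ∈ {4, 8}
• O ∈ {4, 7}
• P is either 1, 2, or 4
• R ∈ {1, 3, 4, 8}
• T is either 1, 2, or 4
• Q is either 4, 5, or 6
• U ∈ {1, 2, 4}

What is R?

P, T, U share exactly the 3 values {1, 2, 4}; by pigeonhole those values go to them, so strike 1, 2, 4 from O, Q, R, S.
O's domain is down to {7}, so O = 7.
That leaves S = 8. Strike 8 from R.
So R = 3.

3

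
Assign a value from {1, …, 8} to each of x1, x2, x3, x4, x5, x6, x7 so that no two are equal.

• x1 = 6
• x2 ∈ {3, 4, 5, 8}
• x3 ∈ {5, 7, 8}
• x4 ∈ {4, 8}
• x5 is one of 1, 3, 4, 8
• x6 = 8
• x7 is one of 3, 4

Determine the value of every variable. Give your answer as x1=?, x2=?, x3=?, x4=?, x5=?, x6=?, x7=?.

x1=6, x2=5, x3=7, x4=4, x5=1, x6=8, x7=3

x1's domain is down to {6}, so x1 = 6.
x6 must be 8 (only option left). Strike 8 from x2, x3, x4, x5.
x4 has just one choice, so x4 = 4. Remove 4 from x2, x5, x7.
That leaves x7 = 3. Eliminate 3 elsewhere: x2, x5.
x2 must be 5 (only option left). Remove 5 from x3.
x3's domain is down to {7}, so x3 = 7.
x5's domain is down to {1}, so x5 = 1.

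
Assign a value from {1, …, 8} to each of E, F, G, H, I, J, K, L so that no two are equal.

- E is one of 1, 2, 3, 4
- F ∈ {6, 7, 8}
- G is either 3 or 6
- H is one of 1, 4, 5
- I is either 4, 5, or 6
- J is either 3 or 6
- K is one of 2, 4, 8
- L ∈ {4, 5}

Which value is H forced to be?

The 8 variables draw from only 8 values {1, 2, 3, 4, 5, 6, 7, 8}, so each is used; only F can be 7, hence F = 7.
Among the 7 still-open variables, 8 fits only K (and all 7 values in {1, 2, 3, 4, 5, 6, 8} must be used), so K = 8.
The 6 still-open variables together cover exactly {1, 2, 3, 4, 5, 6} — 6 values for 6 variables — and 2 appears only in E's list, so E = 2.
The 5 still-open variables draw from only 5 values {1, 3, 4, 5, 6}, so each is used; only H can be 1, hence H = 1.

1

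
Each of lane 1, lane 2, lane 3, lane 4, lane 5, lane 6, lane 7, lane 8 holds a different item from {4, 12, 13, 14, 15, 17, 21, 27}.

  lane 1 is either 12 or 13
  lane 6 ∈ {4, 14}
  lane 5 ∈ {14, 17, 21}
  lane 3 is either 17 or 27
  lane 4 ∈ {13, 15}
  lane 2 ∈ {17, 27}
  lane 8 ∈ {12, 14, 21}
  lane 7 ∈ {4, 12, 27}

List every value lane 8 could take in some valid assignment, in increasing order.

12, 14, 21

The 8 variables draw from only 8 values {4, 12, 13, 14, 15, 17, 21, 27}, so each is used; only lane 4 can be 15, hence lane 4 = 15.
The 7 still-open variables draw from only 7 values {4, 12, 13, 14, 17, 21, 27}, so each is used; only lane 1 can be 13, hence lane 1 = 13.
The 2 variables lane 2 and lane 3 are confined to {17, 27}, which locks those values in; drop them from lane 5, lane 7.
No further eliminations apply; lane 8 can still be any of 12, 14, 21.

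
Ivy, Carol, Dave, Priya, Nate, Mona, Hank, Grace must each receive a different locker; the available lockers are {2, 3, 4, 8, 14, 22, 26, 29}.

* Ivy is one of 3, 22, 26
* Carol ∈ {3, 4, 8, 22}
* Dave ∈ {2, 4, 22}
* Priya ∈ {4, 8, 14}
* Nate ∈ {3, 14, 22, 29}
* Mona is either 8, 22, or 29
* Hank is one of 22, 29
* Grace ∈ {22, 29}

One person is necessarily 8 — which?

Mona

The 8 variables together cover exactly {2, 3, 4, 8, 14, 22, 26, 29} — 8 values for 8 variables — and 2 appears only in Dave's list, so Dave = 2.
The 7 still-open variables draw from only 7 values {3, 4, 8, 14, 22, 26, 29}, so each is used; only Ivy can be 26, hence Ivy = 26.
Hank and Grace share exactly the 2 values {22, 29}; by pigeonhole those values go to them, so strike 22, 29 from Carol, Nate, Mona.
So 8 goes to Mona.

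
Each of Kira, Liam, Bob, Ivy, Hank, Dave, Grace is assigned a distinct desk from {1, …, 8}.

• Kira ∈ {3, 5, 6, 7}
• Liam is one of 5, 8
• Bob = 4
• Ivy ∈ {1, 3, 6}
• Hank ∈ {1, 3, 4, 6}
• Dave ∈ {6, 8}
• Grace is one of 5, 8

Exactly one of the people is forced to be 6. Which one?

Bob's domain is down to {4}, so Bob = 4. So Hank can't be 4.
The 6 still-open variables draw from only 6 values {1, 3, 5, 6, 7, 8}, so each is used; only Kira can be 7, hence Kira = 7.
Liam and Grace share exactly the 2 values {5, 8}; by pigeonhole those values go to them, so strike 5, 8 from Dave.
So 6 goes to Dave.

Dave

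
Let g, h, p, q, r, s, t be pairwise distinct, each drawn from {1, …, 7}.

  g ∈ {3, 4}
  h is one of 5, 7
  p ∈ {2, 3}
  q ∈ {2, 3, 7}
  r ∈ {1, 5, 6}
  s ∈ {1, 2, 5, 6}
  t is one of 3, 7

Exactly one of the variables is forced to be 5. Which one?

h

Among the 7 variables, 4 fits only g (and all 7 values in {1, 2, 3, 4, 5, 6, 7} must be used), so g = 4.
p, q, t share exactly the 3 values {2, 3, 7}; by pigeonhole those values go to them, so strike 2, 3, 7 from h, s.
So 5 goes to h.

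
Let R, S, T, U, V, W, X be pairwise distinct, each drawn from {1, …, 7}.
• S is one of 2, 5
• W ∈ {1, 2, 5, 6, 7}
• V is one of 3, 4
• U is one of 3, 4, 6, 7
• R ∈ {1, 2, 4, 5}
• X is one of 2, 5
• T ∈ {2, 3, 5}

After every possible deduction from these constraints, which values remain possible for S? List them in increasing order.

2, 5

S and X share exactly the 2 values {2, 5}; by pigeonhole those values go to them, so strike 2, 5 from R, T, W.
T has just one choice, so T = 3. So U, V can't be 3.
V's domain is down to {4}, so V = 4. Remove 4 from R, U.
R has just one choice, so R = 1. So W can't be 1.
No further eliminations apply; S can still be any of 2, 5.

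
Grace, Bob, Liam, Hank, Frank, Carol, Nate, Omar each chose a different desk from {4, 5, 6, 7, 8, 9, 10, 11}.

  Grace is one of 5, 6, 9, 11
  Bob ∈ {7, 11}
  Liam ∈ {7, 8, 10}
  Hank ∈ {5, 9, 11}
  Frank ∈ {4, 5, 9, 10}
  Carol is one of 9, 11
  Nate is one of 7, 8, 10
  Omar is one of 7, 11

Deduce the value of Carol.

The 8 variables draw from only 8 values {4, 5, 6, 7, 8, 9, 10, 11}, so each is used; only Frank can be 4, hence Frank = 4.
The 7 still-open variables together cover exactly {5, 6, 7, 8, 9, 10, 11} — 7 values for 7 variables — and 6 appears only in Grace's list, so Grace = 6.
The 6 still-open variables draw from only 6 values {5, 7, 8, 9, 10, 11}, so each is used; only Hank can be 5, hence Hank = 5.
The 5 still-open variables together cover exactly {7, 8, 9, 10, 11} — 5 values for 5 variables — and 9 appears only in Carol's list, so Carol = 9.

9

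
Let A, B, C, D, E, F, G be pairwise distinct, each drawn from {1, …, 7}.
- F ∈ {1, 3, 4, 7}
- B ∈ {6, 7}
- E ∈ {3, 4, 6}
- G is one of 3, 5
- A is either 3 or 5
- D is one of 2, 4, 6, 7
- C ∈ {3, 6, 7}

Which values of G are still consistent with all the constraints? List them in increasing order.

3, 5

The 7 variables together cover exactly {1, 2, 3, 4, 5, 6, 7} — 7 values for 7 variables — and 1 appears only in F's list, so F = 1.
The 6 still-open variables together cover exactly {2, 3, 4, 5, 6, 7} — 6 values for 6 variables — and 2 appears only in D's list, so D = 2.
Among the 5 still-open variables, 4 fits only E (and all 5 values in {3, 4, 5, 6, 7} must be used), so E = 4.
The 2 variables A and G are confined to {3, 5}, which locks those values in; drop them from C.
No further eliminations apply; G can still be any of 3, 5.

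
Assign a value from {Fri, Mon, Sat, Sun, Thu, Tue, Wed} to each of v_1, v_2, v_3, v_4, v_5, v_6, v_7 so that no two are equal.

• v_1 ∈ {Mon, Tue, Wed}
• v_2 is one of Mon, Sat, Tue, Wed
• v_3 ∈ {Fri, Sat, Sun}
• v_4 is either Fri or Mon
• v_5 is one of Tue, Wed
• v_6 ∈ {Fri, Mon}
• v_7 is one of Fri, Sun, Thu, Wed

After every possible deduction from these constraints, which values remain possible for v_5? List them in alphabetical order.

Tue, Wed

The 7 variables draw from only 7 values {Fri, Mon, Sat, Sun, Thu, Tue, Wed}, so each is used; only v_7 can be Thu, hence v_7 = Thu.
The 6 still-open variables together cover exactly {Fri, Mon, Sat, Sun, Tue, Wed} — 6 values for 6 variables — and Sun appears only in v_3's list, so v_3 = Sun.
The 5 still-open variables together cover exactly {Fri, Mon, Sat, Tue, Wed} — 5 values for 5 variables — and Sat appears only in v_2's list, so v_2 = Sat.
The 2 variables v_4 and v_6 are confined to {Fri, Mon}, which locks those values in; drop them from v_1.
No further eliminations apply; v_5 can still be any of Tue, Wed.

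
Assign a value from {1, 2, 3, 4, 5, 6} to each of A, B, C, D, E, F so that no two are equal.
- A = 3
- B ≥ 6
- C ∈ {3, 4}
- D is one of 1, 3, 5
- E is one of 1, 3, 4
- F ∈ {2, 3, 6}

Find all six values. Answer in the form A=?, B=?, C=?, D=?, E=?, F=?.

A has just one choice, so A = 3. Eliminate 3 elsewhere: C, D, E, F.
That leaves B = 6. Eliminate 6 elsewhere: F.
C's domain is down to {4}, so C = 4. So E can't be 4.
E must be 1 (only option left). Remove 1 from D.
F's domain is down to {2}, so F = 2.
D has just one choice, so D = 5.

A=3, B=6, C=4, D=5, E=1, F=2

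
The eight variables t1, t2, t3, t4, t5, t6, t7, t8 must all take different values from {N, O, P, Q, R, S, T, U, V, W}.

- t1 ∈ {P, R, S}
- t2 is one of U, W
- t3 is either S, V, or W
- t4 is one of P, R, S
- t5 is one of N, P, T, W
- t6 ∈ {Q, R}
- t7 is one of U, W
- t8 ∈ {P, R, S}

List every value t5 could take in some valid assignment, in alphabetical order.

N, T

t2 and t7 between them cover only {U, W} — a naked pair. Remove those values from t3, t5.
The 3 variables t1, t4, t8 are confined to {P, R, S}, which locks those values in; drop them from t3, t5, t6.
That leaves t3 = V.
t6's domain is down to {Q}, so t6 = Q.
No further eliminations apply; t5 can still be any of N, T.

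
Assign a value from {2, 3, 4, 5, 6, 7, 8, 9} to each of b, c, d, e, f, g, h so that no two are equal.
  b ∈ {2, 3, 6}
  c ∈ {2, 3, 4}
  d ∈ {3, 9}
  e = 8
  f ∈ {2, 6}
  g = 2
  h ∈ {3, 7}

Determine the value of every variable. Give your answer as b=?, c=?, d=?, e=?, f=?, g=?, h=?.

e has just one choice, so e = 8.
g must be 2 (only option left). Eliminate 2 elsewhere: b, c, f.
f's domain is down to {6}, so f = 6. Eliminate 6 elsewhere: b.
b has just one choice, so b = 3. Strike 3 from c, d, h.
That leaves c = 4.
d's domain is down to {9}, so d = 9.
h has just one choice, so h = 7.

b=3, c=4, d=9, e=8, f=6, g=2, h=7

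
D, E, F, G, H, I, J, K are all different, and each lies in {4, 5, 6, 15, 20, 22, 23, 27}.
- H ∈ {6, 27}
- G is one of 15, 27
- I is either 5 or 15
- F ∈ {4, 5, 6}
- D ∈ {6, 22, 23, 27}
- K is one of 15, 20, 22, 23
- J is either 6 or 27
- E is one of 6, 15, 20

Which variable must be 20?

The 8 variables draw from only 8 values {4, 5, 6, 15, 20, 22, 23, 27}, so each is used; only F can be 4, hence F = 4.
Among the 7 still-open variables, 5 fits only I (and all 7 values in {5, 6, 15, 20, 22, 23, 27} must be used), so I = 5.
H and J share exactly the 2 values {6, 27}; by pigeonhole those values go to them, so strike 6, 27 from D, E, G.
G has just one choice, so G = 15. Strike 15 from E, K.
So 20 goes to E.

E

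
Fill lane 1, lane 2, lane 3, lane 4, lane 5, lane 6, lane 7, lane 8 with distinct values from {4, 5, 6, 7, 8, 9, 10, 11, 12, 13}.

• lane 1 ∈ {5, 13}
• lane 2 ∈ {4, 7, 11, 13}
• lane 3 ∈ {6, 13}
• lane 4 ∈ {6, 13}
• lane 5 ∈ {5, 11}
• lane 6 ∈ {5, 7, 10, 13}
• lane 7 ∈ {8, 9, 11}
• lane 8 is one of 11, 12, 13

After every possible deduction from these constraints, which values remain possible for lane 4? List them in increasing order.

lane 3 and lane 4 share exactly the 2 values {6, 13}; by pigeonhole those values go to them, so strike 6, 13 from lane 1, lane 2, lane 6, lane 8.
That leaves lane 1 = 5. So lane 5, lane 6 can't be 5.
That leaves lane 5 = 11. Remove 11 from lane 2, lane 7, lane 8.
That leaves lane 8 = 12.
No further eliminations apply; lane 4 can still be any of 6, 13.

6, 13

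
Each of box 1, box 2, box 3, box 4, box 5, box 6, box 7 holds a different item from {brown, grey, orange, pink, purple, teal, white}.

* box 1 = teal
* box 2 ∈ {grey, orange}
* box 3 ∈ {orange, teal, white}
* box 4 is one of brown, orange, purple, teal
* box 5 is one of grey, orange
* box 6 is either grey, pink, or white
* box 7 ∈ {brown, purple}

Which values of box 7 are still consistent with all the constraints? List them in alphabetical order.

brown, purple

box 1 must be teal (only option left). Eliminate teal elsewhere: box 3, box 4.
The 6 still-open variables draw from only 6 values {brown, grey, orange, pink, purple, white}, so each is used; only box 6 can be pink, hence box 6 = pink.
The 5 still-open variables together cover exactly {brown, grey, orange, purple, white} — 5 values for 5 variables — and white appears only in box 3's list, so box 3 = white.
The 2 variables box 2 and box 5 are confined to {grey, orange}, which locks those values in; drop them from box 4.
No further eliminations apply; box 7 can still be any of brown, purple.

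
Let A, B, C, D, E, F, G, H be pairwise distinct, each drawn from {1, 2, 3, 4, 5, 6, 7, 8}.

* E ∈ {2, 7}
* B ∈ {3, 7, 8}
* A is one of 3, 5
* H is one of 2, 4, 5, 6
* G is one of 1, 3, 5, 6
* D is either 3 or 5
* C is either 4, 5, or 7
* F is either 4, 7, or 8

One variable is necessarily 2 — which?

E

The 8 variables draw from only 8 values {1, 2, 3, 4, 5, 6, 7, 8}, so each is used; only G can be 1, hence G = 1.
The 7 still-open variables together cover exactly {2, 3, 4, 5, 6, 7, 8} — 7 values for 7 variables — and 6 appears only in H's list, so H = 6.
Among the 6 still-open variables, 2 fits only E (and all 6 values in {2, 3, 4, 5, 7, 8} must be used), so E = 2.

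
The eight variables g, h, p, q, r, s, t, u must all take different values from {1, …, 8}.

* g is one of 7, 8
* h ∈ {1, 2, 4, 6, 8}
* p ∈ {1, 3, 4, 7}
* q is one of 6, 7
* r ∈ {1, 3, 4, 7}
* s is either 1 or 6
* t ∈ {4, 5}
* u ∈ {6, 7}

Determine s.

1

The 8 variables draw from only 8 values {1, 2, 3, 4, 5, 6, 7, 8}, so each is used; only h can be 2, hence h = 2.
Among the 7 still-open variables, 5 fits only t (and all 7 values in {1, 3, 4, 5, 6, 7, 8} must be used), so t = 5.
The 6 still-open variables together cover exactly {1, 3, 4, 6, 7, 8} — 6 values for 6 variables — and 8 appears only in g's list, so g = 8.
q and u between them cover only {6, 7} — a naked pair. Remove those values from p, r, s.
So s = 1.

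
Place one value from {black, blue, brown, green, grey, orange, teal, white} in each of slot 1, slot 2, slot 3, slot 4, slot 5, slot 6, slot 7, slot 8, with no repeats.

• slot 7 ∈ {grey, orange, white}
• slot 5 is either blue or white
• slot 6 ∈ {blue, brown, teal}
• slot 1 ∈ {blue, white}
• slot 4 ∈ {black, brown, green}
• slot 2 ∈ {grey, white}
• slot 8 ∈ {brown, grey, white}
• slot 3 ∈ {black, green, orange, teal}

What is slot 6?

teal

slot 1 and slot 5 between them cover only {blue, white} — a naked pair. Remove those values from slot 2, slot 6, slot 7, slot 8.
slot 2's domain is down to {grey}, so slot 2 = grey. So slot 7, slot 8 can't be grey.
slot 7 has just one choice, so slot 7 = orange. Remove orange from slot 3.
slot 8 must be brown (only option left). So slot 4, slot 6 can't be brown.
So slot 6 = teal.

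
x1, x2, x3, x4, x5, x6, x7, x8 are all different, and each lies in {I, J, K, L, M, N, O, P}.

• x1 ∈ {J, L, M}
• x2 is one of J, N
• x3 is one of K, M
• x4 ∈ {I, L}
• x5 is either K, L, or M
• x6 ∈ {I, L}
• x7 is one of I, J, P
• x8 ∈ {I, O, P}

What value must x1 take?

The 8 variables draw from only 8 values {I, J, K, L, M, N, O, P}, so each is used; only x2 can be N, hence x2 = N.
Among the 7 still-open variables, O fits only x8 (and all 7 values in {I, J, K, L, M, O, P} must be used), so x8 = O.
The 6 still-open variables together cover exactly {I, J, K, L, M, P} — 6 values for 6 variables — and P appears only in x7's list, so x7 = P.
The 5 still-open variables draw from only 5 values {I, J, K, L, M}, so each is used; only x1 can be J, hence x1 = J.

J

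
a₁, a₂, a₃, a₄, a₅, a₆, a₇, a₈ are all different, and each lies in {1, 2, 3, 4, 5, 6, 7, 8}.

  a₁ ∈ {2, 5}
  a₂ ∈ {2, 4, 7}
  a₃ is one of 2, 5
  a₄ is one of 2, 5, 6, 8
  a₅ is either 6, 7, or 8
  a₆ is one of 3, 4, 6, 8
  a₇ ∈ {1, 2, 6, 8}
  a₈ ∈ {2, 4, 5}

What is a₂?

The 8 variables together cover exactly {1, 2, 3, 4, 5, 6, 7, 8} — 8 values for 8 variables — and 1 appears only in a₇'s list, so a₇ = 1.
The 7 still-open variables together cover exactly {2, 3, 4, 5, 6, 7, 8} — 7 values for 7 variables — and 3 appears only in a₆'s list, so a₆ = 3.
a₁ and a₃ share exactly the 2 values {2, 5}; by pigeonhole those values go to them, so strike 2, 5 from a₂, a₄, a₈.
a₈ has just one choice, so a₈ = 4. Strike 4 from a₂.
So a₂ = 7.

7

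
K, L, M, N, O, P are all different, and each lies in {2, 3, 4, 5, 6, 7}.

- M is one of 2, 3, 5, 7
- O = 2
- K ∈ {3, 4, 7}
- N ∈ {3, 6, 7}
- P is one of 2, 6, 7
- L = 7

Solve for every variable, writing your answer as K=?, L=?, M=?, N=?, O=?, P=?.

K=4, L=7, M=5, N=3, O=2, P=6

L's domain is down to {7}, so L = 7. Eliminate 7 elsewhere: K, M, N, P.
That leaves O = 2. Strike 2 from M, P.
P has just one choice, so P = 6. Strike 6 from N.
N's domain is down to {3}, so N = 3. Remove 3 from K, M.
K must be 4 (only option left).
M has just one choice, so M = 5.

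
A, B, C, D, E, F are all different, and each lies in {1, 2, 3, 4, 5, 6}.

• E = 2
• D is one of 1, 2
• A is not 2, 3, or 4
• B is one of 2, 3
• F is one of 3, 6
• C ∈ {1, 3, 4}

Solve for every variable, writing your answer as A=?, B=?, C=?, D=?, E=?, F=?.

A=5, B=3, C=4, D=1, E=2, F=6

E must be 2 (only option left). Strike 2 from B, D.
B has just one choice, so B = 3. Strike 3 from C, F.
D's domain is down to {1}, so D = 1. Strike 1 from A, C.
F must be 6 (only option left). Remove 6 from A.
That leaves A = 5.
C's domain is down to {4}, so C = 4.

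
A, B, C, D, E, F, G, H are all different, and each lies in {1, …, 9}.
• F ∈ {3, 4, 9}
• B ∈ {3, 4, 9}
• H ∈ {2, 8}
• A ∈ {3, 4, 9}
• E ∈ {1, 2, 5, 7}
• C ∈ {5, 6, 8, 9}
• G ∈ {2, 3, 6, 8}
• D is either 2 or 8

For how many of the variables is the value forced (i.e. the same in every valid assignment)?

2

The 2 variables D and H are confined to {2, 8}, which locks those values in; drop them from C, E, G.
The 3 variables A, B, F are confined to {3, 4, 9}, which locks those values in; drop them from C, G.
G has just one choice, so G = 6. Eliminate 6 elsewhere: C.
C has just one choice, so C = 5. Strike 5 from E.
Determined: C=5, G=6. The other variables each still have more than one consistent value. That makes 2.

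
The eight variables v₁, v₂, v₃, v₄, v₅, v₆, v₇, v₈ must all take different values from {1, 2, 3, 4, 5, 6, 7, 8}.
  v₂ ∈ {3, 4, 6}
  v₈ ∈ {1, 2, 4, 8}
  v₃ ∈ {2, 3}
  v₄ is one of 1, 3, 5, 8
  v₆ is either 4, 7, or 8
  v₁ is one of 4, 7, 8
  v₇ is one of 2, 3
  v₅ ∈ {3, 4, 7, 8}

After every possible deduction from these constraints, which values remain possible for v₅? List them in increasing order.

4, 7, 8

The 8 variables draw from only 8 values {1, 2, 3, 4, 5, 6, 7, 8}, so each is used; only v₄ can be 5, hence v₄ = 5.
The 7 still-open variables together cover exactly {1, 2, 3, 4, 6, 7, 8} — 7 values for 7 variables — and 1 appears only in v₈'s list, so v₈ = 1.
The 6 still-open variables draw from only 6 values {2, 3, 4, 6, 7, 8}, so each is used; only v₂ can be 6, hence v₂ = 6.
v₃ and v₇ share exactly the 2 values {2, 3}; by pigeonhole those values go to them, so strike 2, 3 from v₅.
No further eliminations apply; v₅ can still be any of 4, 7, 8.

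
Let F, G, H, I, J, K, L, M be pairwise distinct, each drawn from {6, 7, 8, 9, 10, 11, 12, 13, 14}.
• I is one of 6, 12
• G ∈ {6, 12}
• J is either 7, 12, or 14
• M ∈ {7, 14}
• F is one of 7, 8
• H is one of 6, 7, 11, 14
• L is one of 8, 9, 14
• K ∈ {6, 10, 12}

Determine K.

The 8 variables together cover exactly {6, 7, 8, 9, 10, 11, 12, 14} — 8 values for 8 variables — and 9 appears only in L's list, so L = 9.
Among the 7 still-open variables, 8 fits only F (and all 7 values in {6, 7, 8, 10, 11, 12, 14} must be used), so F = 8.
The 6 still-open variables draw from only 6 values {6, 7, 10, 11, 12, 14}, so each is used; only K can be 10, hence K = 10.

10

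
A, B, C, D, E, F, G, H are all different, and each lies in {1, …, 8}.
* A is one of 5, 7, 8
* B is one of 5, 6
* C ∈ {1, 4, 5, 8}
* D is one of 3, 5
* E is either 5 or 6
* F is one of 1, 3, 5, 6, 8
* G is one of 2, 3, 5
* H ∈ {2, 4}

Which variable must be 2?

G

The 8 variables together cover exactly {1, 2, 3, 4, 5, 6, 7, 8} — 8 values for 8 variables — and 7 appears only in A's list, so A = 7.
B and E share exactly the 2 values {5, 6}; by pigeonhole those values go to them, so strike 5, 6 from C, D, F, G.
D must be 3 (only option left). So F, G can't be 3.
So 2 goes to G.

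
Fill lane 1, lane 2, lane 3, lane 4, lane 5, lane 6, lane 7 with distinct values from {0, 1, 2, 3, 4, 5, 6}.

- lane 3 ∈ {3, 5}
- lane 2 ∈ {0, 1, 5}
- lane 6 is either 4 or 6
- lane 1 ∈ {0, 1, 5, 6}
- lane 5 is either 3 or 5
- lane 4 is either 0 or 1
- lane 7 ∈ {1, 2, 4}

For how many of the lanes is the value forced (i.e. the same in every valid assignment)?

3

Among the 7 variables, 2 fits only lane 7 (and all 7 values in {0, 1, 2, 3, 4, 5, 6} must be used), so lane 7 = 2.
The 6 still-open variables together cover exactly {0, 1, 3, 4, 5, 6} — 6 values for 6 variables — and 4 appears only in lane 6's list, so lane 6 = 4.
Among the 5 still-open variables, 6 fits only lane 1 (and all 5 values in {0, 1, 3, 5, 6} must be used), so lane 1 = 6.
The 2 variables lane 3 and lane 5 are confined to {3, 5}, which locks those values in; drop them from lane 2.
Determined: lane 1=6, lane 6=4, lane 7=2. The other lanes each still have more than one consistent value. That makes 3.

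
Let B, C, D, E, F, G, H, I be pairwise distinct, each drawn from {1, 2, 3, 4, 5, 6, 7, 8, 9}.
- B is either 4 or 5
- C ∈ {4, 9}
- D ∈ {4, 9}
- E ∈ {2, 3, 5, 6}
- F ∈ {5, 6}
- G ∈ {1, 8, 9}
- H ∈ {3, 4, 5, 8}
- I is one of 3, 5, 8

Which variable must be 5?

B

The 8 variables together cover exactly {1, 2, 3, 4, 5, 6, 8, 9} — 8 values for 8 variables — and 1 appears only in G's list, so G = 1.
The 7 still-open variables together cover exactly {2, 3, 4, 5, 6, 8, 9} — 7 values for 7 variables — and 2 appears only in E's list, so E = 2.
The 6 still-open variables together cover exactly {3, 4, 5, 6, 8, 9} — 6 values for 6 variables — and 6 appears only in F's list, so F = 6.
C and D between them cover only {4, 9} — a naked pair. Remove those values from B, H.
So 5 goes to B.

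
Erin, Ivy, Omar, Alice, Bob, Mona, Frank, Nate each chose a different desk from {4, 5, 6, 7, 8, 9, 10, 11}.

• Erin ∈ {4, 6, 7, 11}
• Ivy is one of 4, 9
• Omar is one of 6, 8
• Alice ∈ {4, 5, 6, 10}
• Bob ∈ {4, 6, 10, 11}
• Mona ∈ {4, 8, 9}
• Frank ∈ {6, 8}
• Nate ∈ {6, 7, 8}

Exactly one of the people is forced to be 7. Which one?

The 8 variables together cover exactly {4, 5, 6, 7, 8, 9, 10, 11} — 8 values for 8 variables — and 5 appears only in Alice's list, so Alice = 5.
Among the 7 still-open variables, 10 fits only Bob (and all 7 values in {4, 6, 7, 8, 9, 10, 11} must be used), so Bob = 10.
Among the 6 still-open variables, 11 fits only Erin (and all 6 values in {4, 6, 7, 8, 9, 11} must be used), so Erin = 11.
Among the 5 still-open variables, 7 fits only Nate (and all 5 values in {4, 6, 7, 8, 9} must be used), so Nate = 7.

Nate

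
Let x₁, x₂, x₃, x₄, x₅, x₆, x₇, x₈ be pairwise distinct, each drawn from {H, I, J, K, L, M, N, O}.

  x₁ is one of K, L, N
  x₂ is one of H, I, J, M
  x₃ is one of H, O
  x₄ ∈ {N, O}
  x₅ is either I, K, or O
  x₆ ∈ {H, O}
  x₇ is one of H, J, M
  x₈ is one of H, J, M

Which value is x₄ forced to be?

The 8 variables draw from only 8 values {H, I, J, K, L, M, N, O}, so each is used; only x₁ can be L, hence x₁ = L.
The 7 still-open variables together cover exactly {H, I, J, K, M, N, O} — 7 values for 7 variables — and K appears only in x₅'s list, so x₅ = K.
Among the 6 still-open variables, I fits only x₂ (and all 6 values in {H, I, J, M, N, O} must be used), so x₂ = I.
The 5 still-open variables together cover exactly {H, J, M, N, O} — 5 values for 5 variables — and N appears only in x₄'s list, so x₄ = N.

N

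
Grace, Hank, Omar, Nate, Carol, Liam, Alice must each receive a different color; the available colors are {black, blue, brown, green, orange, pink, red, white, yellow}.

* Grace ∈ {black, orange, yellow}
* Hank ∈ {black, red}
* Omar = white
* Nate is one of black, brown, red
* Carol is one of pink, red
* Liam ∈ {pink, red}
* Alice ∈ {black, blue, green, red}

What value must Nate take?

brown

Omar must be white (only option left).
Carol and Liam share exactly the 2 values {pink, red}; by pigeonhole those values go to them, so strike pink, red from Hank, Nate, Alice.
Hank has just one choice, so Hank = black. So Grace, Nate, Alice can't be black.
So Nate = brown.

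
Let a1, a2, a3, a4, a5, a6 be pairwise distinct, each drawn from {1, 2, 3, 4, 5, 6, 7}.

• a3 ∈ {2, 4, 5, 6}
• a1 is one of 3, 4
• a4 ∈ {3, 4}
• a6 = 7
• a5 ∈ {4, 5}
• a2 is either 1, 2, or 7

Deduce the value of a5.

a6 must be 7 (only option left). Strike 7 from a2.
The 2 variables a1 and a4 are confined to {3, 4}, which locks those values in; drop them from a3, a5.
So a5 = 5.

5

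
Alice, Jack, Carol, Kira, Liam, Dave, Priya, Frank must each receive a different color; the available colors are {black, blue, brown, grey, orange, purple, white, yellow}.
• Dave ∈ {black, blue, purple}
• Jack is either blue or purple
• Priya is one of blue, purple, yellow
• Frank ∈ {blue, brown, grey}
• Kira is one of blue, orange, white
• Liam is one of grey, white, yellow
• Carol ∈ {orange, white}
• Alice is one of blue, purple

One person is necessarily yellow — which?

Priya

The 8 variables together cover exactly {black, blue, brown, grey, orange, purple, white, yellow} — 8 values for 8 variables — and black appears only in Dave's list, so Dave = black.
Among the 7 still-open variables, brown fits only Frank (and all 7 values in {blue, brown, grey, orange, purple, white, yellow} must be used), so Frank = brown.
The 6 still-open variables together cover exactly {blue, grey, orange, purple, white, yellow} — 6 values for 6 variables — and grey appears only in Liam's list, so Liam = grey.
Among the 5 still-open variables, yellow fits only Priya (and all 5 values in {blue, orange, purple, white, yellow} must be used), so Priya = yellow.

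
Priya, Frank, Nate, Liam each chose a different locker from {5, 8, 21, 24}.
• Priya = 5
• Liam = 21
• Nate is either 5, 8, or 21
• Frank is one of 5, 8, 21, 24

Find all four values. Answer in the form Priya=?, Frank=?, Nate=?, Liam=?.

Priya's domain is down to {5}, so Priya = 5. So Frank, Nate can't be 5.
Liam's domain is down to {21}, so Liam = 21. Eliminate 21 elsewhere: Frank, Nate.
Nate must be 8 (only option left). Remove 8 from Frank.
Frank's domain is down to {24}, so Frank = 24.

Priya=5, Frank=24, Nate=8, Liam=21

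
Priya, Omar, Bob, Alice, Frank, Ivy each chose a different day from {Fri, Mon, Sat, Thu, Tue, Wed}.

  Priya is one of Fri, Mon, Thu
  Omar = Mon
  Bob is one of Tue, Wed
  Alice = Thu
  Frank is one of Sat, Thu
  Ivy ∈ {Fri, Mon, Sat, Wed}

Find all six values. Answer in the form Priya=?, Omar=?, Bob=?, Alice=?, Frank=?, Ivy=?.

Priya=Fri, Omar=Mon, Bob=Tue, Alice=Thu, Frank=Sat, Ivy=Wed

Omar must be Mon (only option left). Strike Mon from Priya, Ivy.
That leaves Alice = Thu. So Priya, Frank can't be Thu.
That leaves Frank = Sat. Remove Sat from Ivy.
Priya has just one choice, so Priya = Fri. So Ivy can't be Fri.
Ivy must be Wed (only option left). So Bob can't be Wed.
Bob has just one choice, so Bob = Tue.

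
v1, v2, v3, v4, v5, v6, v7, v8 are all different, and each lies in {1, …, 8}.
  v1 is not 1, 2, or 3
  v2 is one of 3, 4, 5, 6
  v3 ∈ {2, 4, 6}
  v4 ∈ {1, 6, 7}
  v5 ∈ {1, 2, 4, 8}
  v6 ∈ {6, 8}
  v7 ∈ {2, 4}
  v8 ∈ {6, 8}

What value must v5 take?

1

The 8 variables draw from only 8 values {1, 2, 3, 4, 5, 6, 7, 8}, so each is used; only v2 can be 3, hence v2 = 3.
The 7 still-open variables together cover exactly {1, 2, 4, 5, 6, 7, 8} — 7 values for 7 variables — and 5 appears only in v1's list, so v1 = 5.
The 6 still-open variables together cover exactly {1, 2, 4, 6, 7, 8} — 6 values for 6 variables — and 7 appears only in v4's list, so v4 = 7.
The 5 still-open variables together cover exactly {1, 2, 4, 6, 8} — 5 values for 5 variables — and 1 appears only in v5's list, so v5 = 1.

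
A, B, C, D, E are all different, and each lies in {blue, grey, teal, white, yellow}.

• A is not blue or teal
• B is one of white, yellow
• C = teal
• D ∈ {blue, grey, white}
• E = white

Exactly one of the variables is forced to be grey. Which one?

A

C must be teal (only option left).
E has just one choice, so E = white. Strike white from A, B, D.
B has just one choice, so B = yellow. Eliminate yellow elsewhere: A.
So grey goes to A.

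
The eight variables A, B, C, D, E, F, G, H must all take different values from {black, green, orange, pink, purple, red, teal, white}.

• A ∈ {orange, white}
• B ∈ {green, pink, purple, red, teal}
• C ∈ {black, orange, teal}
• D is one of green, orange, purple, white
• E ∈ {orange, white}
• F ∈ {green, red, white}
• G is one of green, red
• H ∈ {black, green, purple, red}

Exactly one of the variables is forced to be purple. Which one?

D

The 8 variables draw from only 8 values {black, green, orange, pink, purple, red, teal, white}, so each is used; only B can be pink, hence B = pink.
Among the 7 still-open variables, teal fits only C (and all 7 values in {black, green, orange, purple, red, teal, white} must be used), so C = teal.
Among the 6 still-open variables, black fits only H (and all 6 values in {black, green, orange, purple, red, white} must be used), so H = black.
The 5 still-open variables draw from only 5 values {green, orange, purple, red, white}, so each is used; only D can be purple, hence D = purple.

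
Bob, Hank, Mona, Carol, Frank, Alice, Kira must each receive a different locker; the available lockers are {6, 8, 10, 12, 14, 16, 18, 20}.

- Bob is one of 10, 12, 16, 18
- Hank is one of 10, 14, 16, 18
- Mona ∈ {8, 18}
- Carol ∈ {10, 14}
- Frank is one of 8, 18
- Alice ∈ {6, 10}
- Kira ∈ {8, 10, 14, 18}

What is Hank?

The 7 variables draw from only 7 values {6, 8, 10, 12, 14, 16, 18}, so each is used; only Alice can be 6, hence Alice = 6.
Among the 6 still-open variables, 12 fits only Bob (and all 6 values in {8, 10, 12, 14, 16, 18} must be used), so Bob = 12.
The 5 still-open variables draw from only 5 values {8, 10, 14, 16, 18}, so each is used; only Hank can be 16, hence Hank = 16.

16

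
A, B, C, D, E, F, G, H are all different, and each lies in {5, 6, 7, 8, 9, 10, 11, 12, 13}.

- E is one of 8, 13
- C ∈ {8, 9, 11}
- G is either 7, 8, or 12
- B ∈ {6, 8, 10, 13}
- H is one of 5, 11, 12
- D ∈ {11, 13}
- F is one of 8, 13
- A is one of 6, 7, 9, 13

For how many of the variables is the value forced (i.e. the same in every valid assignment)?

E and F share exactly the 2 values {8, 13}; by pigeonhole those values go to them, so strike 8, 13 from A, B, C, D, G.
D must be 11 (only option left). Remove 11 from C, H.
C must be 9 (only option left). Strike 9 from A.
Determined: C=9, D=11. The other variables each still have more than one consistent value. That makes 2.

2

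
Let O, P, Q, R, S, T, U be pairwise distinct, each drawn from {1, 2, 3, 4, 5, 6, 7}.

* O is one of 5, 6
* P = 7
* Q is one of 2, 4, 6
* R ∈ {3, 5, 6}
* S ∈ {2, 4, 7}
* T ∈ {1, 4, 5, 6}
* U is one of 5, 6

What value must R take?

3

P must be 7 (only option left). So S can't be 7.
The 6 still-open variables together cover exactly {1, 2, 3, 4, 5, 6} — 6 values for 6 variables — and 1 appears only in T's list, so T = 1.
Among the 5 still-open variables, 3 fits only R (and all 5 values in {2, 3, 4, 5, 6} must be used), so R = 3.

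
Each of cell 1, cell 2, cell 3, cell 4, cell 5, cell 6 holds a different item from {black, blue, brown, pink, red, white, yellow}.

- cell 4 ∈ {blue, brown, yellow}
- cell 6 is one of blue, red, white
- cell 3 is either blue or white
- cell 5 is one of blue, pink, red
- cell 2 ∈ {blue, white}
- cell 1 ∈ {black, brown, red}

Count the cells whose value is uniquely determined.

The 2 variables cell 2 and cell 3 are confined to {blue, white}, which locks those values in; drop them from cell 4, cell 5, cell 6.
cell 6 must be red (only option left). Strike red from cell 1, cell 5.
cell 5 must be pink (only option left).
Determined: cell 5=pink, cell 6=red. The other cells each still have more than one consistent value. That makes 2.

2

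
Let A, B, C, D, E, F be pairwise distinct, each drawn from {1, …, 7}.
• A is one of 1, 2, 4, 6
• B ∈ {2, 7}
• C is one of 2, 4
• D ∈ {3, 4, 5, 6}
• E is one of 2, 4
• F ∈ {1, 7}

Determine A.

The 2 variables C and E are confined to {2, 4}, which locks those values in; drop them from A, B, D.
That leaves B = 7. Eliminate 7 elsewhere: F.
That leaves F = 1. So A can't be 1.
So A = 6.

6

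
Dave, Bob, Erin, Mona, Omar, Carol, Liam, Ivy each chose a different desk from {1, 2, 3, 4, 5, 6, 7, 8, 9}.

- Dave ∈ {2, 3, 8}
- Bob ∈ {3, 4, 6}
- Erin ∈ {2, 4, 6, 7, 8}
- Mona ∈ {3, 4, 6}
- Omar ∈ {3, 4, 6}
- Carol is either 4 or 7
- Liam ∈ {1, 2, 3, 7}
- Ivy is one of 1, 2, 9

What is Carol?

7

The 8 variables together cover exactly {1, 2, 3, 4, 6, 7, 8, 9} — 8 values for 8 variables — and 9 appears only in Ivy's list, so Ivy = 9.
The 7 still-open variables together cover exactly {1, 2, 3, 4, 6, 7, 8} — 7 values for 7 variables — and 1 appears only in Liam's list, so Liam = 1.
Bob, Mona, Omar share exactly the 3 values {3, 4, 6}; by pigeonhole those values go to them, so strike 3, 4, 6 from Dave, Erin, Carol.
So Carol = 7.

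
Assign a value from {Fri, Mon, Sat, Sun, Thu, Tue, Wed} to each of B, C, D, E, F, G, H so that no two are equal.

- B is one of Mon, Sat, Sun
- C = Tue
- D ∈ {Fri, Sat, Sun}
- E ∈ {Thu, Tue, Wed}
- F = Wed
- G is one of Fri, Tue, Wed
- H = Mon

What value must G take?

Fri

C has just one choice, so C = Tue. Remove Tue from E, G.
F has just one choice, so F = Wed. Strike Wed from E, G.
So G = Fri.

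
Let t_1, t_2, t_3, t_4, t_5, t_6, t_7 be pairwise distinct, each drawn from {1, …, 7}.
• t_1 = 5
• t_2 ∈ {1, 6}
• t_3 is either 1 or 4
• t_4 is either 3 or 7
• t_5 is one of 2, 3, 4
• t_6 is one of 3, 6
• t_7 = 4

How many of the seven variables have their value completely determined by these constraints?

7

t_1 must be 5 (only option left).
t_7 has just one choice, so t_7 = 4. Eliminate 4 elsewhere: t_3, t_5.
t_3 has just one choice, so t_3 = 1. Remove 1 from t_2.
That leaves t_2 = 6. Remove 6 from t_6.
t_6 must be 3 (only option left). Remove 3 from t_4, t_5.
t_4 has just one choice, so t_4 = 7.
t_5 has just one choice, so t_5 = 2.
Every variable is fixed: t_1=5, t_2=6, t_3=1, t_4=7, t_5=2, t_6=3, t_7=4. That makes 7.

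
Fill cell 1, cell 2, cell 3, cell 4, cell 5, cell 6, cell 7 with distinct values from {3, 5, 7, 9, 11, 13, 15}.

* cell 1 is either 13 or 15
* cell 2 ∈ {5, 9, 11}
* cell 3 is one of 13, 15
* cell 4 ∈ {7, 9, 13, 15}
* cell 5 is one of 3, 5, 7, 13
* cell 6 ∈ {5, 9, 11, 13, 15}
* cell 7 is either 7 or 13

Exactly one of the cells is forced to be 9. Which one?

The 7 variables draw from only 7 values {3, 5, 7, 9, 11, 13, 15}, so each is used; only cell 5 can be 3, hence cell 5 = 3.
The 2 variables cell 1 and cell 3 are confined to {13, 15}, which locks those values in; drop them from cell 4, cell 6, cell 7.
That leaves cell 7 = 7. Eliminate 7 elsewhere: cell 4.
So 9 goes to cell 4.

cell 4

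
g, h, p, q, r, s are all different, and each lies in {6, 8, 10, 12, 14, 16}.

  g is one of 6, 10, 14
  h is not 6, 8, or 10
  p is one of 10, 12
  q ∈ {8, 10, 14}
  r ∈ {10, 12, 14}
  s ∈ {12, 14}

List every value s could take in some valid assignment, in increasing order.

The 6 variables draw from only 6 values {6, 8, 10, 12, 14, 16}, so each is used; only g can be 6, hence g = 6.
The 5 still-open variables draw from only 5 values {8, 10, 12, 14, 16}, so each is used; only q can be 8, hence q = 8.
The 4 still-open variables together cover exactly {10, 12, 14, 16} — 4 values for 4 variables — and 16 appears only in h's list, so h = 16.
No further eliminations apply; s can still be any of 12, 14.

12, 14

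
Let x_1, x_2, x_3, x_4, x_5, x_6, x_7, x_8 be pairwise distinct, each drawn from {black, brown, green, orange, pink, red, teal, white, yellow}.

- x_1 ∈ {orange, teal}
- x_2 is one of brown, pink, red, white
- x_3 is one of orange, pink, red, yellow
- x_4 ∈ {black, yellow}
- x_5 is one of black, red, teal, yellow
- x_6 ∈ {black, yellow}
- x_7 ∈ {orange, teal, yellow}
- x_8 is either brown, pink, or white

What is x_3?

The 2 variables x_4 and x_6 are confined to {black, yellow}, which locks those values in; drop them from x_3, x_5, x_7.
The 2 variables x_1 and x_7 are confined to {orange, teal}, which locks those values in; drop them from x_3, x_5.
x_5 must be red (only option left). So x_2, x_3 can't be red.
So x_3 = pink.

pink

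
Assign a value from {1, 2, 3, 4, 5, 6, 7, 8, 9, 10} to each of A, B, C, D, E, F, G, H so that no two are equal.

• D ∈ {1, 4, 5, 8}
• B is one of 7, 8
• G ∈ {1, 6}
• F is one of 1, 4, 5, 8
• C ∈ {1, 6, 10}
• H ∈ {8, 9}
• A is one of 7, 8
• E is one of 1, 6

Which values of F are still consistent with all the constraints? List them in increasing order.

The 8 variables together cover exactly {1, 4, 5, 6, 7, 8, 9, 10} — 8 values for 8 variables — and 9 appears only in H's list, so H = 9.
The 7 still-open variables together cover exactly {1, 4, 5, 6, 7, 8, 10} — 7 values for 7 variables — and 10 appears only in C's list, so C = 10.
The 2 variables A and B are confined to {7, 8}, which locks those values in; drop them from D, F.
The 2 variables E and G are confined to {1, 6}, which locks those values in; drop them from D, F.
No further eliminations apply; F can still be any of 4, 5.

4, 5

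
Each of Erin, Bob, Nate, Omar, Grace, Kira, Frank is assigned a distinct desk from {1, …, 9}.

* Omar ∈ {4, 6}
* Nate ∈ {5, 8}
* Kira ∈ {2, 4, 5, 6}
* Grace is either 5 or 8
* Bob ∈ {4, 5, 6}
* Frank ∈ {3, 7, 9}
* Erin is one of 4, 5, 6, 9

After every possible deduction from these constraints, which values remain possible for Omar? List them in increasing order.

4, 6

Nate and Grace share exactly the 2 values {5, 8}; by pigeonhole those values go to them, so strike 5, 8 from Erin, Bob, Kira.
The 2 variables Bob and Omar are confined to {4, 6}, which locks those values in; drop them from Erin, Kira.
Erin's domain is down to {9}, so Erin = 9. Strike 9 from Frank.
Kira must be 2 (only option left).
No further eliminations apply; Omar can still be any of 4, 6.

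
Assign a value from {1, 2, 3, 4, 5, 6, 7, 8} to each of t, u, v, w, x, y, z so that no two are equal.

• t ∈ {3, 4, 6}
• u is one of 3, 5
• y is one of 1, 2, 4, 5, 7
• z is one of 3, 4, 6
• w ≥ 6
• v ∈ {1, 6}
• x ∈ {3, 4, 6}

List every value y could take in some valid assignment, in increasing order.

2, 7

t, x, z share exactly the 3 values {3, 4, 6}; by pigeonhole those values go to them, so strike 3, 4, 6 from u, v, w, y.
u must be 5 (only option left). Remove 5 from y.
v must be 1 (only option left). So y can't be 1.
No further eliminations apply; y can still be any of 2, 7.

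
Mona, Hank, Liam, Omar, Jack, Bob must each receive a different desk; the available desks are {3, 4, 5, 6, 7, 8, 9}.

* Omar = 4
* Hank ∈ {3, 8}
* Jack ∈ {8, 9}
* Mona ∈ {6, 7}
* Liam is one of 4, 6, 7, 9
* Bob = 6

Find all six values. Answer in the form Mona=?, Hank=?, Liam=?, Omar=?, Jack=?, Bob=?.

Mona=7, Hank=3, Liam=9, Omar=4, Jack=8, Bob=6

Omar has just one choice, so Omar = 4. Strike 4 from Liam.
That leaves Bob = 6. Remove 6 from Mona, Liam.
Mona must be 7 (only option left). Remove 7 from Liam.
Liam must be 9 (only option left). Remove 9 from Jack.
Jack has just one choice, so Jack = 8. Eliminate 8 elsewhere: Hank.
Hank must be 3 (only option left).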